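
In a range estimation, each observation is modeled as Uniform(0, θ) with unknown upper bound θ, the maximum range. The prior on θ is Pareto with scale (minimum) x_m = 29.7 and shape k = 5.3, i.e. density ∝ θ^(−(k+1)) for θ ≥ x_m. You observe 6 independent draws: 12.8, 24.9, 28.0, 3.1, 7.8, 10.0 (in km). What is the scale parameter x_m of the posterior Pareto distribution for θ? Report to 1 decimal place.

A Pareto(scale x_m, shape k) prior on the upper bound θ of Uniform(0, θ) is conjugate: posterior is Pareto(max(x_m, max xᵢ), k + n).
Sample maximum = 28.0; prior scale x_m = 29.7 → posterior scale = max = 29.7.
Posterior shape = 5.3 + 6 = 11.3.
Posterior scale x_m = 29.7.

29.7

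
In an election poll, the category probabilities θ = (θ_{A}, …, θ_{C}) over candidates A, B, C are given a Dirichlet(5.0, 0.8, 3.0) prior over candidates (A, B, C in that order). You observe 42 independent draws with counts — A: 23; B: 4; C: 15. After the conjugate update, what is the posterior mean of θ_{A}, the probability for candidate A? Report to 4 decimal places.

0.5512

The Dirichlet prior is conjugate to the Multinomial likelihood: each posterior αⱼ = prior αⱼ + observed count nⱼ.
Posterior concentration: (28.0, 4.8, 18.0), total = 50.8.
E[θ_{A}|data] = α_{A}/Σα = 28.0/50.8 = 0.5512.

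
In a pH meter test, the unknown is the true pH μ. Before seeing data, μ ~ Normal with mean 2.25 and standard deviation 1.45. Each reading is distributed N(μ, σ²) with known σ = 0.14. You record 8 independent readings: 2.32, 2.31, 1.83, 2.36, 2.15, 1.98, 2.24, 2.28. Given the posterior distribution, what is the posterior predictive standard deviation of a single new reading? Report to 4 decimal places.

For Normal data with known variance σ², a Normal(μ₀, σ₀²) prior on μ is conjugate. Posterior precision = 1/σ₀² + n/σ²; posterior mean is the precision-weighted average of μ₀ and x̄.
σ₀² = 1.45² = 2.1025, σ² = 0.14² = 0.0196; σ² + n·σ₀² = 0.0196 + 8·2.1025 = 16.8396.
Posterior precision = 1/σ₀² + n/σ² = 1/2.1025 + 8/0.0196 = (σ² + n·σ₀²)/(σ₀²σ²) = 16.8396/(2.1025·0.0196); posterior variance σₙ² = σ₀²σ²/(σ² + n·σ₀²) = 2.1025·0.0196/16.8396 = 0.002447.
Predictive variance for one new observation = σₙ² + σ² = 2.1025·0.0196/16.8396 + 0.0196 = σ²·(σ₀² + 16.8396)/16.8396 = 0.0196·18.9421/16.8396 = 0.022047; SD = √(0.0196·18.9421/16.8396) = 0.1485.

0.1485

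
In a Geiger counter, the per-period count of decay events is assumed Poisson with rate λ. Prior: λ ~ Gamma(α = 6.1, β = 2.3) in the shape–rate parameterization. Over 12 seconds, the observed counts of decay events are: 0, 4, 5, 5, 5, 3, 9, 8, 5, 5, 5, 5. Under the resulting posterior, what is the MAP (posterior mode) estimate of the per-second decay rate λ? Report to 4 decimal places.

With a Gamma(shape α, rate β) prior, the Poisson likelihood is conjugate: the posterior is Gamma(α + ΣXᵢ, β + n).
Sum of counts S = 59 over n = 12 seconds.
Posterior: Gamma(α+S, β+n) = Gamma(6.1+59, 2.3+12) = Gamma(65.1, 14.3).
Mode of Gamma(α,β) for α≥1 is (α−1)/β = 64.1/14.3 = 4.4825.

4.4825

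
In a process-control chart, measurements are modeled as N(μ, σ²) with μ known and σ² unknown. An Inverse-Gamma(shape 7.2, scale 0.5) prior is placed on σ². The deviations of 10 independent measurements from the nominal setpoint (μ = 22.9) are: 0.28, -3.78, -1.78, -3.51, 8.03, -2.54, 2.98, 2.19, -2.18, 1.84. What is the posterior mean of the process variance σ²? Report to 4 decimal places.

With known mean μ and an Inverse-Gamma(α, β) prior on σ², the Normal likelihood is conjugate: posterior is Inv-Gamma(α + n/2, β + Σ(xᵢ−μ)²/2).
Σ(xᵢ−μ)² = (0.28)² + (-3.78)² + (-1.78)² + (-3.51)² + (8.03)² + (-2.54)² + (2.98)² + (2.19)² + (-2.18)² + (1.84)² = 122.6023.
Posterior: Inv-Gamma(7.2 + 10/2, 0.5 + 122.6023/2) = Inv-Gamma(12.20, 61.80115).
E[σ²|data] = β/(α−1) = 61.80115/11.20 = 5.5180.

5.5180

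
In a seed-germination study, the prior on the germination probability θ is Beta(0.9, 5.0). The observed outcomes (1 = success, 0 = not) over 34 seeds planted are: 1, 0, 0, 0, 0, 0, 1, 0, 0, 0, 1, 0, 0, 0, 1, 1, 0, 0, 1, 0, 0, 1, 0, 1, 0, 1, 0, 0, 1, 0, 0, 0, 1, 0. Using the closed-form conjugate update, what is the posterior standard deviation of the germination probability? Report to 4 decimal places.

0.0715

The Beta prior is conjugate to a Binomial/Bernoulli likelihood; the update adds successes to α and failures to β.
Posterior: Beta(α+k, β+n−k) = Beta(0.9+11, 5.0+23) = Beta(11.9, 28.0).
Var = αβ/((α+β)²(α+β+1)) = 11.9·28.0/(39.9²·40.9) = 0.00511724; SD = √0.00511724 = 0.0715.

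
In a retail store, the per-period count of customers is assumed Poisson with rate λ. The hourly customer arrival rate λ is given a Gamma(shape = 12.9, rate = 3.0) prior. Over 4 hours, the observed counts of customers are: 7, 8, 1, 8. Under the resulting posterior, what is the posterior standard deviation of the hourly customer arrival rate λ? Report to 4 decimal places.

0.8678

With a Gamma(shape α, rate β) prior, the Poisson likelihood is conjugate: the posterior is Gamma(α + ΣXᵢ, β + n).
Sum of counts S = 24 over n = 4 hours.
Posterior: Gamma(α+S, β+n) = Gamma(12.9+24, 3.0+4) = Gamma(36.9, 7.0).
SD = √α/β = √36.9/7.0 = 0.8678.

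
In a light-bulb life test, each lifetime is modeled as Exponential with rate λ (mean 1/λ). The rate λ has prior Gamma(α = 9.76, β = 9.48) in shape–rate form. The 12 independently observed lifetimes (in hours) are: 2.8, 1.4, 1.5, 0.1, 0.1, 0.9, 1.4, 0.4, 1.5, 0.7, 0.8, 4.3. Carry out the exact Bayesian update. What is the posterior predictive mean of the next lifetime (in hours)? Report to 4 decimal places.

With a Gamma(shape α, rate β) prior on the exponential rate λ, the posterior after n observations with total T = Σxᵢ is Gamma(α+n, β+T).
Sum of observations T = 15.9 hours; n = 12.
Posterior: Gamma(9.76+12, 9.48+15.9) = Gamma(21.76, 25.38).
The predictive distribution for the next observation is Lomax; its mean is β/(α−1) = 25.38/20.76 = 1.2225.

1.2225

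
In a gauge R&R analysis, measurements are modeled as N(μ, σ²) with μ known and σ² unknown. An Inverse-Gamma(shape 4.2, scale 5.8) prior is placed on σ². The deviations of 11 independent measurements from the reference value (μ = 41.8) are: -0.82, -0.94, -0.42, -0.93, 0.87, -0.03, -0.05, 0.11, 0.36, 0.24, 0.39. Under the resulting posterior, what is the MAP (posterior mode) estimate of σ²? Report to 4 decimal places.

0.7154

With known mean μ and an Inverse-Gamma(α, β) prior on σ², the Normal likelihood is conjugate: posterior is Inv-Gamma(α + n/2, β + Σ(xᵢ−μ)²/2).
Σ(xᵢ−μ)² = (-0.82)² + (-0.94)² + (-0.42)² + (-0.93)² + (0.87)² + (-0.03)² + (-0.05)² + (0.11)² + (0.36)² + (0.24)² + (0.39)² = 3.7090.
Posterior: Inv-Gamma(4.2 + 11/2, 5.8 + 3.7090/2) = Inv-Gamma(9.70, 7.65450).
Mode = β/(α+1) = 7.65450/10.70 = 0.7154.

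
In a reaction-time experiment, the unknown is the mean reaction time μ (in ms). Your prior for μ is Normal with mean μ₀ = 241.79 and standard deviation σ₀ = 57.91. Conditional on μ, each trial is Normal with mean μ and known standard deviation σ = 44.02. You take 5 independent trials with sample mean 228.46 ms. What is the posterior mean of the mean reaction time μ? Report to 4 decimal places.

For Normal data with known variance σ², a Normal(μ₀, σ₀²) prior on μ is conjugate. Posterior precision = 1/σ₀² + n/σ²; posterior mean is the precision-weighted average of μ₀ and x̄.
n·x̄ = 5·228.46 = 1142.3.
σ₀² = 57.91² = 3353.5681, σ² = 44.02² = 1937.7604; σ² + n·σ₀² = 1937.7604 + 5·3353.5681 = 18705.6009.
Posterior mean = (μ₀/σ₀² + n·x̄/σ²)/(1/σ₀² + n/σ²) = (σ²·μ₀ + σ₀²·n·x̄)/(σ² + n·σ₀²) = (1937.7604·241.79 + 3353.5681·1142.3)/18705.6009 = 4299311.927746/18705.6009 = 229.8409.

229.8409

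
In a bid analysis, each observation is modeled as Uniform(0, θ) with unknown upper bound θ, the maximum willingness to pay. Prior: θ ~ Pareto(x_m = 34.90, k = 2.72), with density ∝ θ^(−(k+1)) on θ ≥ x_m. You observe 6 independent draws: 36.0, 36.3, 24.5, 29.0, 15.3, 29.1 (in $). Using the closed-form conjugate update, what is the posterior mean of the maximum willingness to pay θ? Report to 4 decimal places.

A Pareto(scale x_m, shape k) prior on the upper bound θ of Uniform(0, θ) is conjugate: posterior is Pareto(max(x_m, max xᵢ), k + n).
Sample maximum = 36.3; prior scale x_m = 34.90 → posterior scale = max = 36.30.
Posterior shape = 2.72 + 6 = 8.72.
E[θ|data] = k·x_m/(k−1) = 8.72·36.30/7.72 = 41.0021.

41.0021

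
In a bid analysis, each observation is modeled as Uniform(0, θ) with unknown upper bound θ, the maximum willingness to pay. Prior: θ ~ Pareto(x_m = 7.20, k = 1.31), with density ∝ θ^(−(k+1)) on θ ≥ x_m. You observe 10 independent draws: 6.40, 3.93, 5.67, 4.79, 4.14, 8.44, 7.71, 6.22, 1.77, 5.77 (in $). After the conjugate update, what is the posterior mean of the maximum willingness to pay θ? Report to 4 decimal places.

A Pareto(scale x_m, shape k) prior on the upper bound θ of Uniform(0, θ) is conjugate: posterior is Pareto(max(x_m, max xᵢ), k + n).
Sample maximum = 8.44; prior scale x_m = 7.20 → posterior scale = max = 8.44.
Posterior shape = 1.31 + 10 = 11.31.
E[θ|data] = k·x_m/(k−1) = 11.31·8.44/10.31 = 9.2586.

9.2586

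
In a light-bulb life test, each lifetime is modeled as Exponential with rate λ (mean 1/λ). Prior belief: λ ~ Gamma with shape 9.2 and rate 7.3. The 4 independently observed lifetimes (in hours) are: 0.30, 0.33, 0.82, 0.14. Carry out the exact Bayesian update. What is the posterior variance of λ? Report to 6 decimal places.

0.167021

With a Gamma(shape α, rate β) prior on the exponential rate λ, the posterior after n observations with total T = Σxᵢ is Gamma(α+n, β+T).
Sum of observations T = 1.59 hours; n = 4.
Posterior: Gamma(9.2+4, 7.3+1.59) = Gamma(13.2, 8.89).
Var = α/β² = 0.167021.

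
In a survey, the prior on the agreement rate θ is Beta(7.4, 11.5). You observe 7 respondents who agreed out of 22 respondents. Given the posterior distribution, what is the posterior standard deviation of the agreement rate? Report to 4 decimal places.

The Beta prior is conjugate to a Binomial/Bernoulli likelihood; the update adds successes to α and failures to β.
Posterior: Beta(α+k, β+n−k) = Beta(7.4+7, 11.5+15) = Beta(14.4, 26.5).
Var = αβ/((α+β)²(α+β+1)) = 14.4·26.5/(40.9²·41.9) = 0.00544437; SD = √0.00544437 = 0.0738.

0.0738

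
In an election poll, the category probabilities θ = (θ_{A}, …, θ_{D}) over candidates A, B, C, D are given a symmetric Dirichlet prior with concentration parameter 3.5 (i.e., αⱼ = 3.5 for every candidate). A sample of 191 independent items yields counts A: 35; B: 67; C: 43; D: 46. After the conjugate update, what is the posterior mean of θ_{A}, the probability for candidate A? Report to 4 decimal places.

0.1878

The Dirichlet prior is conjugate to the Multinomial likelihood: each posterior αⱼ = prior αⱼ + observed count nⱼ.
Posterior concentration: (38.5, 70.5, 46.5, 49.5), total = 205.0.
E[θ_{A}|data] = α_{A}/Σα = 38.5/205.0 = 0.1878.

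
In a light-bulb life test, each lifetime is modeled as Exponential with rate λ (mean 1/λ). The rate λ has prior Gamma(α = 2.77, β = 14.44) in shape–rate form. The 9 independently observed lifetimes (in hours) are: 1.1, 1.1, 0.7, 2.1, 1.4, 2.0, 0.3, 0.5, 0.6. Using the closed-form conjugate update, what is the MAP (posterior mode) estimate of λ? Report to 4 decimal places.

0.4443

With a Gamma(shape α, rate β) prior on the exponential rate λ, the posterior after n observations with total T = Σxᵢ is Gamma(α+n, β+T).
Sum of observations T = 9.8 hours; n = 9.
Posterior: Gamma(2.77+9, 14.44+9.8) = Gamma(11.77, 24.24).
Mode = (α−1)/β = 0.4443.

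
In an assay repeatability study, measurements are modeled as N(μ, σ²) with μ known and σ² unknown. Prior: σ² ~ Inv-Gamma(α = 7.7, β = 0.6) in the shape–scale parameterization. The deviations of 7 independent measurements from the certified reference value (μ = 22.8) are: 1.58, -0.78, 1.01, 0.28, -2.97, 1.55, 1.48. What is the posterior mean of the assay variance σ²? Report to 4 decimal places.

0.9224

With known mean μ and an Inverse-Gamma(α, β) prior on σ², the Normal likelihood is conjugate: posterior is Inv-Gamma(α + n/2, β + Σ(xᵢ−μ)²/2).
Σ(xᵢ−μ)² = (1.58)² + (-0.78)² + (1.01)² + (0.28)² + (-2.97)² + (1.55)² + (1.48)² = 17.6171.
Posterior: Inv-Gamma(7.7 + 7/2, 0.6 + 17.6171/2) = Inv-Gamma(11.20, 9.40855).
E[σ²|data] = β/(α−1) = 9.40855/10.20 = 0.9224.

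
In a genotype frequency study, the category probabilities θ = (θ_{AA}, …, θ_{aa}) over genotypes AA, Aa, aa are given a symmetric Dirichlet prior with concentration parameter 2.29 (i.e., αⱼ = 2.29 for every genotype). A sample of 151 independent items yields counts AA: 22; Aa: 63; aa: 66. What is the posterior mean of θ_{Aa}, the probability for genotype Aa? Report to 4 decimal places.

0.4136

The Dirichlet prior is conjugate to the Multinomial likelihood: each posterior αⱼ = prior αⱼ + observed count nⱼ.
Posterior concentration: (24.29, 65.29, 68.29), total = 157.87.
E[θ_{Aa}|data] = α_{Aa}/Σα = 65.29/157.87 = 0.4136.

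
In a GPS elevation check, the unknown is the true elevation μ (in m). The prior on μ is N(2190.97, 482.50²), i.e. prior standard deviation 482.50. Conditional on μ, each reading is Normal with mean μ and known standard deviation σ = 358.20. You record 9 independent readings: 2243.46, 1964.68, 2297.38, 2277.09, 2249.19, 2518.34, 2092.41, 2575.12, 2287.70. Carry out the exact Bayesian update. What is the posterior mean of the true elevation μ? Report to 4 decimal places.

2273.3309

For Normal data with known variance σ², a Normal(μ₀, σ₀²) prior on μ is conjugate. Posterior precision = 1/σ₀² + n/σ²; posterior mean is the precision-weighted average of μ₀ and x̄.
Σxᵢ = 2243.46 + 1964.68 + 2297.38 + 2277.09 + 2249.19 + 2518.34 + 2092.41 + 2575.12 + 2287.70 = 20505.37, so n·x̄ = 20505.37.
σ₀² = 482.50² = 232806.25, σ² = 358.20² = 128307.24; σ² + n·σ₀² = 128307.24 + 9·232806.25 = 2223563.49.
Posterior mean = (μ₀/σ₀² + n·x̄/σ²)/(1/σ₀² + n/σ²) = (σ²·μ₀ + σ₀²·n·x̄)/(σ² + n·σ₀²) = (128307.24·2190.97 + 232806.25·20505.37)/2223563.49 = 5054895608.1853/2223563.49 = 2273.3309.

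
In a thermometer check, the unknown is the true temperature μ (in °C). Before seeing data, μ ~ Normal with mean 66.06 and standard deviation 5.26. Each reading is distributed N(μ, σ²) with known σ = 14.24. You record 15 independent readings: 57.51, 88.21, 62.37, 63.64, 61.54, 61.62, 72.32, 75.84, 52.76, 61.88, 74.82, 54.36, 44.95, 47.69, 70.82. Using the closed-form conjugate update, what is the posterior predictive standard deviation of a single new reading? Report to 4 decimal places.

14.5554

For Normal data with known variance σ², a Normal(μ₀, σ₀²) prior on μ is conjugate. Posterior precision = 1/σ₀² + n/σ²; posterior mean is the precision-weighted average of μ₀ and x̄.
σ₀² = 5.26² = 27.6676, σ² = 14.24² = 202.7776; σ² + n·σ₀² = 202.7776 + 15·27.6676 = 617.7916.
Posterior precision = 1/σ₀² + n/σ² = 1/27.6676 + 15/202.7776 = (σ² + n·σ₀²)/(σ₀²σ²) = 617.7916/(27.6676·202.7776); posterior variance σₙ² = σ₀²σ²/(σ² + n·σ₀²) = 27.6676·202.7776/617.7916 = 9.081330.
Predictive variance for one new observation = σₙ² + σ² = 27.6676·202.7776/617.7916 + 202.7776 = σ²·(σ₀² + 617.7916)/617.7916 = 202.7776·645.4592/617.7916 = 211.858930; SD = √(202.7776·645.4592/617.7916) = 14.5554.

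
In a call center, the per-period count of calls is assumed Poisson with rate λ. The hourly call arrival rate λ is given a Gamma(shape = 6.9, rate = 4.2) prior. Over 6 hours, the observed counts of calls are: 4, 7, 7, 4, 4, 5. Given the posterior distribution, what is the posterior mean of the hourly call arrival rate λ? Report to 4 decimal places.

3.7157

With a Gamma(shape α, rate β) prior, the Poisson likelihood is conjugate: the posterior is Gamma(α + ΣXᵢ, β + n).
Sum of counts S = 31 over n = 6 hours.
Posterior: Gamma(α+S, β+n) = Gamma(6.9+31, 4.2+6) = Gamma(37.9, 10.2).
Posterior mean = α/β = 37.9/10.2 = 3.7157.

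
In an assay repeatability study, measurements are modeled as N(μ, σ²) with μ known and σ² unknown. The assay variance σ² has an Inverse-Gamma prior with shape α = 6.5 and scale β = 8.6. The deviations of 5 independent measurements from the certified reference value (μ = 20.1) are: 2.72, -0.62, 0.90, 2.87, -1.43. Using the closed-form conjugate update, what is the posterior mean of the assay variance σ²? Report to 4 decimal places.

2.2547

With known mean μ and an Inverse-Gamma(α, β) prior on σ², the Normal likelihood is conjugate: posterior is Inv-Gamma(α + n/2, β + Σ(xᵢ−μ)²/2).
Σ(xᵢ−μ)² = (2.72)² + (-0.62)² + (0.90)² + (2.87)² + (-1.43)² = 18.8746.
Posterior: Inv-Gamma(6.5 + 5/2, 8.6 + 18.8746/2) = Inv-Gamma(9.00, 18.03730).
E[σ²|data] = β/(α−1) = 18.03730/8.00 = 2.2547.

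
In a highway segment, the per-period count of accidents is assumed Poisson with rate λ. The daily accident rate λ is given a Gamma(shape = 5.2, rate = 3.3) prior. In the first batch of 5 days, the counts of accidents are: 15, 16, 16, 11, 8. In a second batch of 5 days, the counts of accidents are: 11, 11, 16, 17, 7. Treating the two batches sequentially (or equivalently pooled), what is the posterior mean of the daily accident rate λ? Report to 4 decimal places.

10.0150

With a Gamma(shape α, rate β) prior, the Poisson likelihood is conjugate: the posterior is Gamma(α + ΣXᵢ, β + n).
Batch 1: sum of counts S = 66 over n = 5 days.
After batch 1: Gamma(α+S, β+n) = Gamma(5.2+66, 3.3+5) = Gamma(71.2, 8.3).
Batch 2: sum of counts S = 62 over n = 5 days.
After batch 2: Gamma(α+S, β+n) = Gamma(71.2+62, 8.3+5) = Gamma(133.2, 13.3).
Posterior mean = α/β = 133.2/13.3 = 10.0150.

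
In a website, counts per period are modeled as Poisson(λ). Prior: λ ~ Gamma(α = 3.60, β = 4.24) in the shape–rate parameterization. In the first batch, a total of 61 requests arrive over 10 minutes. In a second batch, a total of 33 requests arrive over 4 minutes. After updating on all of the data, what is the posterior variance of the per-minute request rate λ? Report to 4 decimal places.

0.2934

With a Gamma(shape α, rate β) prior, the Poisson likelihood is conjugate: the posterior is Gamma(α + ΣXᵢ, β + n).
After batch 1: Gamma(α+S, β+n) = Gamma(3.60+61, 4.24+10) = Gamma(64.60, 14.24).
After batch 2: Gamma(α+S, β+n) = Gamma(64.60+33, 14.24+4) = Gamma(97.60, 18.24).
Var = α/β² = 97.60/18.24² = 0.2934.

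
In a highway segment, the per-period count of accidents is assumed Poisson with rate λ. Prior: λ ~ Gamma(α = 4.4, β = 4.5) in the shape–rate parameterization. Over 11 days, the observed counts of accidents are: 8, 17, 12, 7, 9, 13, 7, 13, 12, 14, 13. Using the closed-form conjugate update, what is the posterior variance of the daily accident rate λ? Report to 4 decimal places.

With a Gamma(shape α, rate β) prior, the Poisson likelihood is conjugate: the posterior is Gamma(α + ΣXᵢ, β + n).
Sum of counts S = 125 over n = 11 days.
Posterior: Gamma(α+S, β+n) = Gamma(4.4+125, 4.5+11) = Gamma(129.4, 15.5).
Var = α/β² = 129.4/15.5² = 0.5386.

0.5386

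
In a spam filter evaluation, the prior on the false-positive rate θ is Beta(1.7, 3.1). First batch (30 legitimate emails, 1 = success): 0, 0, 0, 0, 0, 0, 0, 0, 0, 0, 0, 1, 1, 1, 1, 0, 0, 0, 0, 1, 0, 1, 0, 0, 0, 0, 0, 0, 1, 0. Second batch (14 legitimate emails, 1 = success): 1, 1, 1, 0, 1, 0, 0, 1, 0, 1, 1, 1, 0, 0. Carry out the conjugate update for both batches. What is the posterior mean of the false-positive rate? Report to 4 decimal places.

0.3422

The Beta prior is conjugate to a Binomial/Bernoulli likelihood; the update adds successes to α and failures to β.
After batch 1: Beta(1.7+7, 3.1+23) = Beta(8.7, 26.1).
After batch 2: Beta(8.7+8, 26.1+6) = Beta(16.7, 32.1).
Posterior mean = α/(α+β) = 16.7/48.8 = 0.3422.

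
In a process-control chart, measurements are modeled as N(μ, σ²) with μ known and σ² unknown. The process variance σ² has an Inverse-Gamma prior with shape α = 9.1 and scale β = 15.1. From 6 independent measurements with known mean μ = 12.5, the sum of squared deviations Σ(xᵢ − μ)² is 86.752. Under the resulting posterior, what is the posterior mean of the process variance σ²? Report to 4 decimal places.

With known mean μ and an Inverse-Gamma(α, β) prior on σ², the Normal likelihood is conjugate: posterior is Inv-Gamma(α + n/2, β + Σ(xᵢ−μ)²/2).
Posterior: Inv-Gamma(9.1 + 6/2, 15.1 + 86.752/2) = Inv-Gamma(12.10, 58.4760).
E[σ²|data] = β/(α−1) = 58.4760/11.10 = 5.2681.

5.2681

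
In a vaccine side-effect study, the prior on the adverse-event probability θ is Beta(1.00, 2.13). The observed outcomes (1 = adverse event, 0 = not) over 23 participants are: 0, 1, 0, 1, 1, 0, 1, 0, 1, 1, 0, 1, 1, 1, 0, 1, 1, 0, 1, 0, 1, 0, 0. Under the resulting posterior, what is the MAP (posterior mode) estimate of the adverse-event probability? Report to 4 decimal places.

0.5387

The Beta prior is conjugate to a Binomial/Bernoulli likelihood; the update adds successes to α and failures to β.
Posterior: Beta(α+k, β+n−k) = Beta(1.00+13, 2.13+10) = Beta(14.00, 12.13).
Mode of Beta(a,b) for a,b>1 is (a−1)/(a+b−2) = 13.00/24.13 = 0.5387.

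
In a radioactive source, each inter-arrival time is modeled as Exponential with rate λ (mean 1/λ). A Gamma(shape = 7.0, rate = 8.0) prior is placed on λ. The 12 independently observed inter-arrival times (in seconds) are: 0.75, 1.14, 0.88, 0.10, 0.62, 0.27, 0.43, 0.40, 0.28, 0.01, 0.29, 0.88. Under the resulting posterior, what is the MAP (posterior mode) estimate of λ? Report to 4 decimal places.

With a Gamma(shape α, rate β) prior on the exponential rate λ, the posterior after n observations with total T = Σxᵢ is Gamma(α+n, β+T).
Sum of observations T = 6.05 seconds; n = 12.
Posterior: Gamma(7.0+12, 8.0+6.05) = Gamma(19.0, 14.05).
Mode = (α−1)/β = 1.2811.

1.2811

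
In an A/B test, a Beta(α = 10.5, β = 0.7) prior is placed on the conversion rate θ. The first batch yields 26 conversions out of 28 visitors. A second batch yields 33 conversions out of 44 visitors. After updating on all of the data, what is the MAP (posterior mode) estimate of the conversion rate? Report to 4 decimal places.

The Beta prior is conjugate to a Binomial/Bernoulli likelihood; the update adds successes to α and failures to β.
After batch 1: Beta(10.5+26, 0.7+2) = Beta(36.5, 2.7).
After batch 2: Beta(36.5+33, 2.7+11) = Beta(69.5, 13.7).
Mode of Beta(a,b) for a,b>1 is (a−1)/(a+b−2) = 68.5/81.2 = 0.8436.

0.8436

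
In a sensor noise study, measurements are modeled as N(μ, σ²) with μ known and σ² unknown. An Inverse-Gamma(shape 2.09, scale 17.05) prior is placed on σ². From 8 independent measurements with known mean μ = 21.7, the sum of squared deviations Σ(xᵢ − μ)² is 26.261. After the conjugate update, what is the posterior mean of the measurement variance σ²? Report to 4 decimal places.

With known mean μ and an Inverse-Gamma(α, β) prior on σ², the Normal likelihood is conjugate: posterior is Inv-Gamma(α + n/2, β + Σ(xᵢ−μ)²/2).
Posterior: Inv-Gamma(2.09 + 8/2, 17.05 + 26.261/2) = Inv-Gamma(6.09, 30.1805).
E[σ²|data] = β/(α−1) = 30.1805/5.09 = 5.9294.

5.9294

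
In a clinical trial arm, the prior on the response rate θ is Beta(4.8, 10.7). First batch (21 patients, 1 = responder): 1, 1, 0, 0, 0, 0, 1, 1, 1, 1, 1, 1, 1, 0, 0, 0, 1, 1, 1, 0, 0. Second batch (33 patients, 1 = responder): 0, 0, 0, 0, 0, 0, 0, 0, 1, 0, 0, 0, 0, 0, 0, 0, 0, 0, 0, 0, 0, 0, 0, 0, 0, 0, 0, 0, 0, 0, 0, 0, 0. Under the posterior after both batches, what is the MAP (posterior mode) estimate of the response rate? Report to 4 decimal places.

The Beta prior is conjugate to a Binomial/Bernoulli likelihood; the update adds successes to α and failures to β.
After batch 1: Beta(4.8+12, 10.7+9) = Beta(16.8, 19.7).
After batch 2: Beta(16.8+1, 19.7+32) = Beta(17.8, 51.7).
Mode of Beta(a,b) for a,b>1 is (a−1)/(a+b−2) = 16.8/67.5 = 0.2489.

0.2489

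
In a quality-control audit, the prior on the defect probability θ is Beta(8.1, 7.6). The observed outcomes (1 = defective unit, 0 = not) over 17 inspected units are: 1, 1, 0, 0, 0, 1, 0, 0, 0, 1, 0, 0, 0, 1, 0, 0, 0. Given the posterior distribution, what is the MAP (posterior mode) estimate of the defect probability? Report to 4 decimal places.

0.3941

The Beta prior is conjugate to a Binomial/Bernoulli likelihood; the update adds successes to α and failures to β.
Posterior: Beta(α+k, β+n−k) = Beta(8.1+5, 7.6+12) = Beta(13.1, 19.6).
Mode of Beta(a,b) for a,b>1 is (a−1)/(a+b−2) = 12.1/30.7 = 0.3941.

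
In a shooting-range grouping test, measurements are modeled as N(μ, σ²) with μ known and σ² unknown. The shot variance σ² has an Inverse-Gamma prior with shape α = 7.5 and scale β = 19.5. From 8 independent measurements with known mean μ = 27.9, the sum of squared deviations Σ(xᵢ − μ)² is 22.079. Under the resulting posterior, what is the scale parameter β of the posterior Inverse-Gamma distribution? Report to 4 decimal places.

With known mean μ and an Inverse-Gamma(α, β) prior on σ², the Normal likelihood is conjugate: posterior is Inv-Gamma(α + n/2, β + Σ(xᵢ−μ)²/2).
Posterior: Inv-Gamma(7.5 + 8/2, 19.5 + 22.079/2) = Inv-Gamma(11.50, 30.5395).
Posterior β = 30.5395.

30.5395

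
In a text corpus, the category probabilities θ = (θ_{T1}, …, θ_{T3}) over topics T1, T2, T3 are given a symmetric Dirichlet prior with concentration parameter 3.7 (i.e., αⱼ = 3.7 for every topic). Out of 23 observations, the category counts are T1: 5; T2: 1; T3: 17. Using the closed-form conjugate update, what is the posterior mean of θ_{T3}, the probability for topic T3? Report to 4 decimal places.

The Dirichlet prior is conjugate to the Multinomial likelihood: each posterior αⱼ = prior αⱼ + observed count nⱼ.
Posterior concentration: (8.7, 4.7, 20.7), total = 34.1.
E[θ_{T3}|data] = α_{T3}/Σα = 20.7/34.1 = 0.6070.

0.6070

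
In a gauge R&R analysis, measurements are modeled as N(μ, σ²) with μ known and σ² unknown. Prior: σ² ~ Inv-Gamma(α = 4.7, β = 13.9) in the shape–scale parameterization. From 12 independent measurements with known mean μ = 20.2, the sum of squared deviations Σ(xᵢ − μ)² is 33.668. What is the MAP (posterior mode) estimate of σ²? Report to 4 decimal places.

With known mean μ and an Inverse-Gamma(α, β) prior on σ², the Normal likelihood is conjugate: posterior is Inv-Gamma(α + n/2, β + Σ(xᵢ−μ)²/2).
Posterior: Inv-Gamma(4.7 + 12/2, 13.9 + 33.668/2) = Inv-Gamma(10.70, 30.7340).
Mode = β/(α+1) = 30.7340/11.70 = 2.6268.

2.6268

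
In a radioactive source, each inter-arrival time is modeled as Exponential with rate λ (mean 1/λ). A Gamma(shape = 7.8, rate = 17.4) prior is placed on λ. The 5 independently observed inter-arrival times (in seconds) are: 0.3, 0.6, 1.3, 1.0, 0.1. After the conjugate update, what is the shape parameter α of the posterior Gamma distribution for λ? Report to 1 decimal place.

12.8

With a Gamma(shape α, rate β) prior on the exponential rate λ, the posterior after n observations with total T = Σxᵢ is Gamma(α+n, β+T).
Sum of observations T = 3.3 seconds; n = 5.
Posterior: Gamma(7.8+5, 17.4+3.3) = Gamma(12.8, 20.7).
Posterior α = 12.8.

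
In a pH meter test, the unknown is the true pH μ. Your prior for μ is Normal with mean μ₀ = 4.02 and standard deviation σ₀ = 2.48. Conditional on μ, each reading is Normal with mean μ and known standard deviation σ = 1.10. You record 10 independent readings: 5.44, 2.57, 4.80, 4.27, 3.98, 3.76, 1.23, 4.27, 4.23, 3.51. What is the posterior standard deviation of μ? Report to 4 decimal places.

For Normal data with known variance σ², a Normal(μ₀, σ₀²) prior on μ is conjugate. Posterior precision = 1/σ₀² + n/σ²; posterior mean is the precision-weighted average of μ₀ and x̄.
σ₀² = 2.48² = 6.1504, σ² = 1.10² = 1.21; σ² + n·σ₀² = 1.21 + 10·6.1504 = 62.714.
Posterior precision = 1/σ₀² + n/σ² = 1/6.1504 + 10/1.21 = (σ² + n·σ₀²)/(σ₀²σ²) = 62.714/(6.1504·1.21); posterior variance σₙ² = σ₀²σ²/(σ² + n·σ₀²) = 6.1504·1.21/62.714 = 0.118665.
Posterior SD = √σₙ² = √(6.1504·1.21/62.714) = 0.3445.

0.3445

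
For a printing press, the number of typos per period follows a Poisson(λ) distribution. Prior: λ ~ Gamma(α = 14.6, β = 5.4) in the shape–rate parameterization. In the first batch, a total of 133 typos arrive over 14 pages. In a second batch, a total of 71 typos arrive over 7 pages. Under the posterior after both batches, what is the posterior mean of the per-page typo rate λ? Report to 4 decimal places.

8.2803

With a Gamma(shape α, rate β) prior, the Poisson likelihood is conjugate: the posterior is Gamma(α + ΣXᵢ, β + n).
After batch 1: Gamma(α+S, β+n) = Gamma(14.6+133, 5.4+14) = Gamma(147.6, 19.4).
After batch 2: Gamma(α+S, β+n) = Gamma(147.6+71, 19.4+7) = Gamma(218.6, 26.4).
Posterior mean = α/β = 218.6/26.4 = 8.2803.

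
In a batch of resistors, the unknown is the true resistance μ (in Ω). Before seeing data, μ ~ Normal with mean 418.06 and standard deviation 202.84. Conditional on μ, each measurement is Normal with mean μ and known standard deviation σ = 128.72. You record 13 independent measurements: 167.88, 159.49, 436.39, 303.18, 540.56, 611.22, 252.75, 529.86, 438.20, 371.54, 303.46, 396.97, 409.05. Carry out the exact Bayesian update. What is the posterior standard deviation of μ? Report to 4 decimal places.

35.1601

For Normal data with known variance σ², a Normal(μ₀, σ₀²) prior on μ is conjugate. Posterior precision = 1/σ₀² + n/σ²; posterior mean is the precision-weighted average of μ₀ and x̄.
σ₀² = 202.84² = 41144.0656, σ² = 128.72² = 16568.8384; σ² + n·σ₀² = 16568.8384 + 13·41144.0656 = 551441.6912.
Posterior precision = 1/σ₀² + n/σ² = 1/41144.0656 + 13/16568.8384 = (σ² + n·σ₀²)/(σ₀²σ²) = 551441.6912/(41144.0656·16568.8384); posterior variance σₙ² = σ₀²σ²/(σ² + n·σ₀²) = 41144.0656·16568.8384/551441.6912 = 1236.231110.
Posterior SD = √σₙ² = √(41144.0656·16568.8384/551441.6912) = 35.1601.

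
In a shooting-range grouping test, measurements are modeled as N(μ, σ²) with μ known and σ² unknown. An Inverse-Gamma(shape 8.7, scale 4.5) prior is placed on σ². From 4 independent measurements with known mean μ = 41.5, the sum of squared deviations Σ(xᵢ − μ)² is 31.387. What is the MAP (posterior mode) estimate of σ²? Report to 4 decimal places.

With known mean μ and an Inverse-Gamma(α, β) prior on σ², the Normal likelihood is conjugate: posterior is Inv-Gamma(α + n/2, β + Σ(xᵢ−μ)²/2).
Posterior: Inv-Gamma(8.7 + 4/2, 4.5 + 31.387/2) = Inv-Gamma(10.70, 20.1935).
Mode = β/(α+1) = 20.1935/11.70 = 1.7259.

1.7259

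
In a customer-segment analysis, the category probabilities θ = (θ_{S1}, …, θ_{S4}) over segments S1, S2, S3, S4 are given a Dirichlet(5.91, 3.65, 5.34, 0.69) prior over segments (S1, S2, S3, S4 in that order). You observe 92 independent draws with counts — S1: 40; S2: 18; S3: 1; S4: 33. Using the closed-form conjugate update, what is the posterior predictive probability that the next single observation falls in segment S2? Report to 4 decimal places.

The Dirichlet prior is conjugate to the Multinomial likelihood: each posterior αⱼ = prior αⱼ + observed count nⱼ.
Posterior concentration: (45.91, 21.65, 6.34, 33.69), total = 107.59.
P(next = S2 | data) = α_{S2}/Σα = 0.2012.

0.2012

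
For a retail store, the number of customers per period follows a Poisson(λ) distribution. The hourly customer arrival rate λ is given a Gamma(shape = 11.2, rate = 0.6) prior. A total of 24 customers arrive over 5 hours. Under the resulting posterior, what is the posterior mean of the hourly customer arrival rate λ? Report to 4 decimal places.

6.2857

With a Gamma(shape α, rate β) prior, the Poisson likelihood is conjugate: the posterior is Gamma(α + ΣXᵢ, β + n).
Posterior: Gamma(α+S, β+n) = Gamma(11.2+24, 0.6+5) = Gamma(35.2, 5.6).
Posterior mean = α/β = 35.2/5.6 = 6.2857.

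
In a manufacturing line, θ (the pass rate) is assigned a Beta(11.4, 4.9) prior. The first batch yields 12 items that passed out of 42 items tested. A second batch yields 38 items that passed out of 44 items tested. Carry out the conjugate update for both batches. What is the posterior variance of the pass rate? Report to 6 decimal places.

The Beta prior is conjugate to a Binomial/Bernoulli likelihood; the update adds successes to α and failures to β.
After batch 1: Beta(11.4+12, 4.9+30) = Beta(23.4, 34.9).
After batch 2: Beta(23.4+38, 34.9+6) = Beta(61.4, 40.9).
Var = αβ/((α+β)²(α+β+1)) = 61.4·40.9/(102.3²·103.3) = 0.002323.

0.002323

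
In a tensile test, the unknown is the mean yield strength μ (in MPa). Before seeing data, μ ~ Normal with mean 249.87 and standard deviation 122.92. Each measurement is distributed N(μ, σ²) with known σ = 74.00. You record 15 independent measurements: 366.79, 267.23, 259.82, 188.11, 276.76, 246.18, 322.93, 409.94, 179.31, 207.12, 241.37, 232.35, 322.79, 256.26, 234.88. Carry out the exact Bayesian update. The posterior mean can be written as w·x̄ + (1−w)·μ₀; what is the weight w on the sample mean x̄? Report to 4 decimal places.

0.9764

For Normal data with known variance σ², a Normal(μ₀, σ₀²) prior on μ is conjugate. Posterior precision = 1/σ₀² + n/σ²; posterior mean is the precision-weighted average of μ₀ and x̄.
σ₀² = 122.92² = 15109.3264, σ² = 74.00² = 5476. Prior precision 1/σ₀² = 1/15109.3264; data precision n/σ² = 15/5476.
w = (n/σ²)/(1/σ₀² + n/σ²) = n·σ₀²/(σ² + n·σ₀²) = 15·15109.3264/(5476 + 15·15109.3264) = 226639.896/232115.896 = 0.9764.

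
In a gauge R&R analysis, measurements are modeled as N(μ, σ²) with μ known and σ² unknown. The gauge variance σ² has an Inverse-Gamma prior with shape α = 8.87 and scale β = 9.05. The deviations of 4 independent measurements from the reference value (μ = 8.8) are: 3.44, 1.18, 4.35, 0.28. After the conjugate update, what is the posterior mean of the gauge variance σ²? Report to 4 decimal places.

With known mean μ and an Inverse-Gamma(α, β) prior on σ², the Normal likelihood is conjugate: posterior is Inv-Gamma(α + n/2, β + Σ(xᵢ−μ)²/2).
Σ(xᵢ−μ)² = (3.44)² + (1.18)² + (4.35)² + (0.28)² = 32.2269.
Posterior: Inv-Gamma(8.87 + 4/2, 9.05 + 32.2269/2) = Inv-Gamma(10.87, 25.16345).
E[σ²|data] = β/(α−1) = 25.16345/9.87 = 2.5495.

2.5495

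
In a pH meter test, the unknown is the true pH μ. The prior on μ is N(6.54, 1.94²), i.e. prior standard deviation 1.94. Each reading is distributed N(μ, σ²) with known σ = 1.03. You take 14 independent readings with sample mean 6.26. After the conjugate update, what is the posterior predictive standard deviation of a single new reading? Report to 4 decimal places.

For Normal data with known variance σ², a Normal(μ₀, σ₀²) prior on μ is conjugate. Posterior precision = 1/σ₀² + n/σ²; posterior mean is the precision-weighted average of μ₀ and x̄.
σ₀² = 1.94² = 3.7636, σ² = 1.03² = 1.0609; σ² + n·σ₀² = 1.0609 + 14·3.7636 = 53.7513.
Posterior precision = 1/σ₀² + n/σ² = 1/3.7636 + 14/1.0609 = (σ² + n·σ₀²)/(σ₀²σ²) = 53.7513/(3.7636·1.0609); posterior variance σₙ² = σ₀²σ²/(σ² + n·σ₀²) = 3.7636·1.0609/53.7513 = 0.074283.
Predictive variance for one new observation = σₙ² + σ² = 3.7636·1.0609/53.7513 + 1.0609 = σ²·(σ₀² + 53.7513)/53.7513 = 1.0609·57.5149/53.7513 = 1.135183; SD = √(1.0609·57.5149/53.7513) = 1.0654.

1.0654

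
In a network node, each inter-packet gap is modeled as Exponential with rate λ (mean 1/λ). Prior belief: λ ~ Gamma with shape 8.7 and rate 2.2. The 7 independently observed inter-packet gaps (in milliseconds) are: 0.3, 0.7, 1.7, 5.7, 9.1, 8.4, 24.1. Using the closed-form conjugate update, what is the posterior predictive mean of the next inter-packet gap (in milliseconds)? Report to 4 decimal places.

3.5510

With a Gamma(shape α, rate β) prior on the exponential rate λ, the posterior after n observations with total T = Σxᵢ is Gamma(α+n, β+T).
Sum of observations T = 50.0 milliseconds; n = 7.
Posterior: Gamma(8.7+7, 2.2+50.0) = Gamma(15.7, 52.2).
The predictive distribution for the next observation is Lomax; its mean is β/(α−1) = 52.2/14.7 = 3.5510.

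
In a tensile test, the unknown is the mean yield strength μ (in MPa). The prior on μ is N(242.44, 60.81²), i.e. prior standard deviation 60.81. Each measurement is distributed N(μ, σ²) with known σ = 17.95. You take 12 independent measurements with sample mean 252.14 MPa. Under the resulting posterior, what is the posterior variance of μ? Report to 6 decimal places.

26.656654

For Normal data with known variance σ², a Normal(μ₀, σ₀²) prior on μ is conjugate. Posterior precision = 1/σ₀² + n/σ²; posterior mean is the precision-weighted average of μ₀ and x̄.
σ₀² = 60.81² = 3697.8561, σ² = 17.95² = 322.2025; σ² + n·σ₀² = 322.2025 + 12·3697.8561 = 44696.4757.
Posterior precision = 1/σ₀² + n/σ² = 1/3697.8561 + 12/322.2025 = (σ² + n·σ₀²)/(σ₀²σ²) = 44696.4757/(3697.8561·322.2025); posterior variance σₙ² = σ₀²σ²/(σ² + n·σ₀²) = 3697.8561·322.2025/44696.4757 = 26.656654.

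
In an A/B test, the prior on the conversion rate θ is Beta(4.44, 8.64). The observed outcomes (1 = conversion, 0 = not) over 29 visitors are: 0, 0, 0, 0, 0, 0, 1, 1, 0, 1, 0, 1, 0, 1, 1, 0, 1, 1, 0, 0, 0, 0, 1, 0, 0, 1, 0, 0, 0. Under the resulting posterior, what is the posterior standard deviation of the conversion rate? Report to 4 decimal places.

The Beta prior is conjugate to a Binomial/Bernoulli likelihood; the update adds successes to α and failures to β.
Posterior: Beta(α+k, β+n−k) = Beta(4.44+10, 8.64+19) = Beta(14.44, 27.64).
Var = αβ/((α+β)²(α+β+1)) = 14.44·27.64/(42.08²·43.08) = 0.00523212; SD = √0.00523212 = 0.0723.

0.0723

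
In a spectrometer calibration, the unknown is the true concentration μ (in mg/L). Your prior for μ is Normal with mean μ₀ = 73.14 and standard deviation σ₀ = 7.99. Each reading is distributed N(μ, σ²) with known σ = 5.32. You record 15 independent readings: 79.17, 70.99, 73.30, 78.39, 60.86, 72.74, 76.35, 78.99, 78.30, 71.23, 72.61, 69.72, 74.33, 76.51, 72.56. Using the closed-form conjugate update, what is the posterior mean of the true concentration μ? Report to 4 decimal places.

73.7195

For Normal data with known variance σ², a Normal(μ₀, σ₀²) prior on μ is conjugate. Posterior precision = 1/σ₀² + n/σ²; posterior mean is the precision-weighted average of μ₀ and x̄.
Σxᵢ = 79.17 + 70.99 + 73.30 + 78.39 + 60.86 + 72.74 + 76.35 + 78.99 + 78.30 + 71.23 + 72.61 + 69.72 + 74.33 + 76.51 + 72.56 = 1106.05, so n·x̄ = 1106.05.
σ₀² = 7.99² = 63.8401, σ² = 5.32² = 28.3024; σ² + n·σ₀² = 28.3024 + 15·63.8401 = 985.9039.
Posterior mean = (μ₀/σ₀² + n·x̄/σ²)/(1/σ₀² + n/σ²) = (σ²·μ₀ + σ₀²·n·x̄)/(σ² + n·σ₀²) = (28.3024·73.14 + 63.8401·1106.05)/985.9039 = 72680.380141/985.9039 = 73.7195.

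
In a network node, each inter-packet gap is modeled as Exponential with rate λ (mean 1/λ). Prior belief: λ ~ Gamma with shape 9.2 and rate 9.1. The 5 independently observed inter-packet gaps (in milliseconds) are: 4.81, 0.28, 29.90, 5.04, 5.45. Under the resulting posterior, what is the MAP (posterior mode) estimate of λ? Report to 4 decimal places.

With a Gamma(shape α, rate β) prior on the exponential rate λ, the posterior after n observations with total T = Σxᵢ is Gamma(α+n, β+T).
Sum of observations T = 45.48 milliseconds; n = 5.
Posterior: Gamma(9.2+5, 9.1+45.48) = Gamma(14.2, 54.58).
Mode = (α−1)/β = 0.2418.

0.2418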